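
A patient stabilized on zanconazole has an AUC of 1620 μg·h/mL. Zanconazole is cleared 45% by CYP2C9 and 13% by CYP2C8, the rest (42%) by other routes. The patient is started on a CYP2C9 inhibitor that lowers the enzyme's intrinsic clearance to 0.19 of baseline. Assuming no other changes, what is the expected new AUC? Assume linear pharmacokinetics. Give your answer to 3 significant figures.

2.55 × 10³ μg·h/mL

The CYP2C9 pathway (45% of clearance) is reduced to 0.19× activity: 0.45 × 0.19 = 0.0855.
CYP2C8 (13%) and the residual 42% are unaffected.
CL_new/CL_old = 0.0855 + 0.13 + 0.42 = 0.6355.
AUC ∝ 1/CL, so new value = 1620 / 0.6355 = 2.55 × 10³ μg·h/mL.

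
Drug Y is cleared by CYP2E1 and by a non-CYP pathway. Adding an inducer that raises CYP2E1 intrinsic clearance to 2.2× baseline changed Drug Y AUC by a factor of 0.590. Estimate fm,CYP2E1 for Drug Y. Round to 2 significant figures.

0.58

CL'/CL = 1 / 0.590 = 1.695
2.2·fm + (1 − fm) = 1.695
fm = (1.695 − 1) / (2.2 − 1) = 0.58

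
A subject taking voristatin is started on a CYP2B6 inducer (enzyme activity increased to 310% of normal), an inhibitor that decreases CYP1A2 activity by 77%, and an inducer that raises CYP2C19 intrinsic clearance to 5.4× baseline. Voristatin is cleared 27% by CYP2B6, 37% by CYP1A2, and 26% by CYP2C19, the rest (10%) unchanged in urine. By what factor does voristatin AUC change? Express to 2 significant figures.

0.41

The CYP2B6 pathway (27% of clearance) rises to 3.1× activity: 0.27 × 3.1 = 0.837.
The CYP1A2 pathway (37% of clearance) drops to 0.23× activity: 0.37 × 0.23 = 0.0851.
The CYP2C19 pathway (26% of clearance) increases to 5.4× activity: 0.26 × 5.4 = 1.404.
The remaining 10% of clearance is unaffected.
New clearance relative to baseline: 0.837 + 0.0851 + 1.404 + 0.1 = 2.4261.
Net AUC ratio = 1 / 2.4261 = 0.41.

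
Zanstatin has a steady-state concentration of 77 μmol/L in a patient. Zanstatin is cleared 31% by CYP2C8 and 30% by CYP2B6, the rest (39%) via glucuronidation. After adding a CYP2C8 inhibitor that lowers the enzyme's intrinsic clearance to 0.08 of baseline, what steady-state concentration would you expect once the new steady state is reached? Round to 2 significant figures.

The CYP2C8 pathway (31% of clearance) drops to 0.08× activity: 0.31 × 0.08 = 0.0248.
CYP2B6 (30%) and the residual 39% are unaffected.
Relative clearance = 0.0248 + 0.3 + 0.39 = 0.7148.
With dosing unchanged, steady-state concentration scales as 1/CL: 77 / 0.7148 = 1.1 × 10² μmol/L.

1.1 × 10² μmol/L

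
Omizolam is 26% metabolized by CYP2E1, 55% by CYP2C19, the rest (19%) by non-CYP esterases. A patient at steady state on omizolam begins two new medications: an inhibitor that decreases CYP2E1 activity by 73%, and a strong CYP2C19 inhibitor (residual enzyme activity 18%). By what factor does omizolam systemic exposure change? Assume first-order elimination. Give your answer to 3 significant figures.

The CYP2E1 pathway (26% of clearance) is reduced to 0.27× activity: 0.26 × 0.27 = 0.0702.
The CYP2C19 pathway (55% of clearance) is reduced to 0.18× activity: 0.55 × 0.18 = 0.099.
Non-CYP routes (19%) are unchanged.
Relative clearance = 0.0702 + 0.099 + 0.19 = 0.3592.
Net systemic exposure ratio = 1 / 0.3592 = 2.78.

2.78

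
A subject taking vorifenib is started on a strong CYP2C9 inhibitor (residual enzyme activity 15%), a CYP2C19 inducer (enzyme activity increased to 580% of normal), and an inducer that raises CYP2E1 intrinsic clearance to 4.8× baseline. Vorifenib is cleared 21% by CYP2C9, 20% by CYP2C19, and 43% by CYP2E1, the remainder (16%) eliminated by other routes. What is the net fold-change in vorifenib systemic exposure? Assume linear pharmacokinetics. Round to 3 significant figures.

The CYP2C9 pathway (21% of clearance) is reduced to 0.15× activity: 0.21 × 0.15 = 0.0315.
The CYP2C19 pathway (20% of clearance) increases to 5.8× activity: 0.2 × 5.8 = 1.16.
The CYP2E1 pathway (43% of clearance) is boosted to 4.8× activity: 0.43 × 4.8 = 2.064.
Non-CYP routes (16%) are unchanged.
New clearance relative to baseline: 0.0315 + 1.16 + 2.064 + 0.16 = 3.4155.
Net systemic exposure ratio = 1 / 3.4155 = 0.293.

0.293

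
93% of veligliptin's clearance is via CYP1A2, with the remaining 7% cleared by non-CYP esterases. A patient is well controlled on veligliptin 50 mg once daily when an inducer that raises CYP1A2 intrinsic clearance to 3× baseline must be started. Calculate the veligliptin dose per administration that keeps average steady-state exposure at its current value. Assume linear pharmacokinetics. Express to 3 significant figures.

The CYP1A2 pathway (93% of clearance) increases to 3× activity: 0.93 × 3 = 2.79.
The remaining 7% of clearance is unaffected.
CL_new/CL_old = 2.79 + 0.07 = 2.86.
To maintain the same steady-state level, dose must scale with clearance: new dose = 50 × 2.86 = 143 mg.

143 mg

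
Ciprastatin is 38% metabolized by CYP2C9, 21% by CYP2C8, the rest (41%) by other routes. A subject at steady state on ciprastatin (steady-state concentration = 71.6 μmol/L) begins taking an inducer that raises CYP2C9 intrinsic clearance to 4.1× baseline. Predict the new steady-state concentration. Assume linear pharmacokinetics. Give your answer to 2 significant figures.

CYP2C9: 0.38 × 4.1 = 1.558
CYP2C8: 0.21 (unchanged)
Other: 0.41 (unchanged)
CL_new/CL_old = 1.558 + 0.21 + 0.41 = 2.178.
Steady-state concentration ∝ 1/CL, so new value = 71.6 / 2.178 = 33 μmol/L.

33 μmol/L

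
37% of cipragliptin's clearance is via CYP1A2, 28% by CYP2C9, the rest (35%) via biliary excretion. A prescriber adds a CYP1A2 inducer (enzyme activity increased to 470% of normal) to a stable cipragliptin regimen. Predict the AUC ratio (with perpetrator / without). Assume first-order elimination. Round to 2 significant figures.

0.42

The CYP1A2 pathway (37% of clearance) is boosted to 4.7× activity: 0.37 × 4.7 = 1.739.
CYP2C9 (28%) and the residual 35% are unaffected.
New clearance relative to baseline: 1.739 + 0.28 + 0.35 = 2.369.
AUC ratio = CL_old/CL_new = 1 / 2.369 = 0.42.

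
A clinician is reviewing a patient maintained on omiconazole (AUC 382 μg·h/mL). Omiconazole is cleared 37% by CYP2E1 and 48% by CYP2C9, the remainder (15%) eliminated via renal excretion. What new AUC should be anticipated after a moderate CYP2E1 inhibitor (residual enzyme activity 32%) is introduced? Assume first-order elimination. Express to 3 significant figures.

The CYP2E1 pathway (37% of clearance) is reduced to 0.32× activity: 0.37 × 0.32 = 0.1184.
CYP2C9 (48%) and the residual 15% are unaffected.
New clearance relative to baseline: 0.1184 + 0.48 + 0.15 = 0.7484.
New AUC = baseline ÷ relative clearance = 382 / 0.7484 = 510 μg·h/mL.

510 μg·h/mL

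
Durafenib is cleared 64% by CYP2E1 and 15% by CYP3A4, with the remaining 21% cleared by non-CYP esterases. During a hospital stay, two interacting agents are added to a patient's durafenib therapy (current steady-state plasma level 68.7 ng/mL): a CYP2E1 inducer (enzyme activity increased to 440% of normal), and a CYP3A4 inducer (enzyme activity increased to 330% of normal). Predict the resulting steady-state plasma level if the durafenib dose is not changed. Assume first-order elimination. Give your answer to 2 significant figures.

20 ng/mL

CYP2E1: 0.64 × 4.4 = 2.816
CYP3A4: 0.15 × 3.3 = 0.495
Other: 0.21 (unchanged)
New clearance relative to baseline: 2.816 + 0.495 + 0.21 = 3.521.
Steady-state plasma level ∝ 1/CL: new value = 68.7 / 3.521 = 20 ng/mL.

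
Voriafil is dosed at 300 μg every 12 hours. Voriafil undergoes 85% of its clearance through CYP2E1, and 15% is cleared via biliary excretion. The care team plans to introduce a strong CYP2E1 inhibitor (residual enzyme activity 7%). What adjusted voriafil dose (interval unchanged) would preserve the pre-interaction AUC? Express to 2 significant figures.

63 μg

The CYP2E1 pathway (85% of clearance) drops to 0.07× activity: 0.85 × 0.07 = 0.0595.
The remaining 15% of clearance is unaffected.
New clearance relative to baseline: 0.0595 + 0.15 = 0.2095.
To maintain the same steady-state level, dose must scale with clearance: new dose = 300 × 0.2095 = 63 μg.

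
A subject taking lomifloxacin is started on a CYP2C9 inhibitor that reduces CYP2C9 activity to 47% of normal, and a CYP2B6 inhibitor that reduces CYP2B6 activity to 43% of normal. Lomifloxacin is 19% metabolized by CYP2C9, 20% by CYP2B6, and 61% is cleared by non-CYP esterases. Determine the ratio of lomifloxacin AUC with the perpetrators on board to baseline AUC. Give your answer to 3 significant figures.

1.27

The CYP2C9 pathway (19% of clearance) drops to 0.47× activity: 0.19 × 0.47 = 0.0893.
The CYP2B6 pathway (20% of clearance) drops to 0.43× activity: 0.2 × 0.43 = 0.086.
The remaining 61% of clearance is unaffected.
Relative clearance = 0.0893 + 0.086 + 0.61 = 0.7853.
AUC ∝ 1/CL: fold-change = 1 / 0.7853 = 1.27.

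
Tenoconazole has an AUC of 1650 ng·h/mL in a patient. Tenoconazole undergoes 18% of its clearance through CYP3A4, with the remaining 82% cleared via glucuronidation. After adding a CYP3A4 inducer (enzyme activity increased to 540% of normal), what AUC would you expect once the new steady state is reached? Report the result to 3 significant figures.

921 ng·h/mL

The CYP3A4 pathway (18% of clearance) rises to 5.4× activity: 0.18 × 5.4 = 0.972.
The remaining 82% of clearance is unaffected.
New clearance relative to baseline: 0.972 + 0.82 = 1.792.
AUC ∝ 1/CL, so new value = 1650 / 1.792 = 921 ng·h/mL.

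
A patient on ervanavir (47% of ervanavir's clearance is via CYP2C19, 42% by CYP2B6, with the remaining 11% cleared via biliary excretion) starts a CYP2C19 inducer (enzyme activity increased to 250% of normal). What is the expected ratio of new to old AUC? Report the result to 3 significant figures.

0.587

The CYP2C19 pathway (47% of clearance) rises to 2.5× activity: 0.47 × 2.5 = 1.175.
CYP2B6 (42%) and the residual 11% are unaffected.
Relative clearance = 1.175 + 0.42 + 0.11 = 1.705.
Since AUC ∝ 1/CL, the ratio is 1 / 1.705 = 0.587.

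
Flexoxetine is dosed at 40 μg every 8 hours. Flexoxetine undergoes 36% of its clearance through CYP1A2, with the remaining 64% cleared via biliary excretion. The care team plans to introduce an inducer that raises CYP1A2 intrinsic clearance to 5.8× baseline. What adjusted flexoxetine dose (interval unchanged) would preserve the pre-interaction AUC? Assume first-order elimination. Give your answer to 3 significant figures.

109 μg

CYP1A2: 0.36 × 5.8 = 2.088
Other: 0.64 (unchanged)
Relative clearance = 2.088 + 0.64 = 2.728.
Css,avg = (dose rate)/CL, so holding Css fixed requires dose ∝ CL: 40 × 2.728 = 109 μg.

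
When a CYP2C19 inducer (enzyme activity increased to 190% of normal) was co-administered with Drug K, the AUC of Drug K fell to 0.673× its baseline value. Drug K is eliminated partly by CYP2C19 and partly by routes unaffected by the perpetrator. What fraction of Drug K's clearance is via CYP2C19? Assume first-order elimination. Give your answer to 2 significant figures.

Call the CYP2C19 fraction fm. After the interaction, CL_new/CL_old = fm × 1.9 + (1 − fm).
AUC ratio = 1 / (new CL fraction), so new CL fraction = 1 / 0.673 = 1.486.
fm × 1.9 + 1 − fm = 1.486  ⇒  fm × (1.9 − 1) = 0.4859  ⇒  fm = 0.54.

0.54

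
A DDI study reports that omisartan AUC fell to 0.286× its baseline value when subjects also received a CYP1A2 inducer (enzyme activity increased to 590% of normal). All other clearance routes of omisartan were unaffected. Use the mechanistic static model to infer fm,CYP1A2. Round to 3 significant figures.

Let fm be the CYP1A2 fraction. New clearance relative to baseline = fm × 5.9 + (1 − fm).
AUC ratio = 1 / (new CL fraction), so new CL fraction = 1 / 0.286 = 3.497.
fm × 5.9 + 1 − fm = 3.497  ⇒  fm × (5.9 − 1) = 2.497  ⇒  fm = 0.509.

0.509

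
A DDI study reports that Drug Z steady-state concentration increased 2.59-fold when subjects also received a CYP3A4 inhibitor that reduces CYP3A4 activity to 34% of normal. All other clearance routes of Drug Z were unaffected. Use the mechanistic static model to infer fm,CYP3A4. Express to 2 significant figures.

Let fm be the CYP3A4 fraction. New clearance relative to baseline = fm × 0.34 + (1 − fm).
Steady-state concentration ratio = 1 / (new CL fraction), so new CL fraction = 1 / 2.59 = 0.3861.
fm × 0.34 + 1 − fm = 0.3861  ⇒  fm × (0.34 − 1) = −0.6139  ⇒  fm = 0.93.

0.93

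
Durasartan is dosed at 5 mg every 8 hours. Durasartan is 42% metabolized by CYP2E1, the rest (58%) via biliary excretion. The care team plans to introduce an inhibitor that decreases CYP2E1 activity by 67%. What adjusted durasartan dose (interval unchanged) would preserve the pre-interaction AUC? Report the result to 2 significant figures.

The CYP2E1 pathway (42% of clearance) falls to 0.33× activity: 0.42 × 0.33 = 0.1386.
The remaining 58% of clearance is unaffected.
New clearance relative to baseline: 0.1386 + 0.58 = 0.7186.
Css,avg = (dose rate)/CL, so holding Css fixed requires dose ∝ CL: 5 × 0.7186 = 3.6 mg.

3.6 mg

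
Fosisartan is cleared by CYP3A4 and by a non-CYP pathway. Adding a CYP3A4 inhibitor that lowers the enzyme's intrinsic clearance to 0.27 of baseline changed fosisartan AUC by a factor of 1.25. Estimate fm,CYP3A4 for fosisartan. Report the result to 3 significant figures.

0.274

Let x = fm,CYP3A4. Because AUC ∝ 1/CL, relative clearance fell to 1/1.25 = 0.8.
Setting x·0.27 + (1 − x) = 0.8 and solving: x = (0.8 − 1)/(0.27 − 1) = 0.274.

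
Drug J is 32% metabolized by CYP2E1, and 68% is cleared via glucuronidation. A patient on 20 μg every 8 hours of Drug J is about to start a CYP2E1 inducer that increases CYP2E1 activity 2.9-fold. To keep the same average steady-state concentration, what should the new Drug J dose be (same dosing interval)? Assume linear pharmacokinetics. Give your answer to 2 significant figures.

The CYP2E1 pathway (32% of clearance) increases to 2.9× activity: 0.32 × 2.9 = 0.928.
The remaining 68% of clearance is unaffected.
Relative clearance = 0.928 + 0.68 = 1.608.
To maintain the same steady-state level, dose must scale with clearance: new dose = 20 × 1.608 = 32 μg.

32 μg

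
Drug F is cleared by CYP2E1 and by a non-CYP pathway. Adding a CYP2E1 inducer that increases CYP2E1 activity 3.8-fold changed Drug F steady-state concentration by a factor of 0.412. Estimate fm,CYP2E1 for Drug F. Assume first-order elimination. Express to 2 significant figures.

Let x = fm,CYP2E1. Because steady-state concentration ∝ 1/CL, relative clearance rose to 1/0.412 = 2.427.
Only the CYP2E1 route changed, so 2.427 = x·3.8 + (1 − x), giving x = 0.51.

0.51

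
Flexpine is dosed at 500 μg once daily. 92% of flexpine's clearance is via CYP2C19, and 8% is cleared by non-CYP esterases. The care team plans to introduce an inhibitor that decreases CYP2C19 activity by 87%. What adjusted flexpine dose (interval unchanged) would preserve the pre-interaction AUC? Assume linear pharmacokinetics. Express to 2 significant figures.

1.0 × 10² μg

CYP2C19: 0.92 × 0.13 = 0.1196
Other: 0.08 (unchanged)
Relative clearance = 0.1196 + 0.08 = 0.1996.
Exposure is unchanged when dose changes in proportion to clearance. New dose = 500 μg × 0.1996 = 1.0 × 10² μg.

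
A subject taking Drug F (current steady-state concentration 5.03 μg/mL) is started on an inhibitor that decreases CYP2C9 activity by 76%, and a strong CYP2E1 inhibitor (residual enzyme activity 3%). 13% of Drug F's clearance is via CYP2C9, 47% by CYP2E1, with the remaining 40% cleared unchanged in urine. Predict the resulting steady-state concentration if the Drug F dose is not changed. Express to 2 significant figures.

The CYP2C9 pathway (13% of clearance) is reduced to 0.24× activity: 0.13 × 0.24 = 0.0312.
The CYP2E1 pathway (47% of clearance) is reduced to 0.03× activity: 0.47 × 0.03 = 0.0141.
Non-CYP routes (40%) are unchanged.
Relative clearance = 0.0312 + 0.0141 + 0.4 = 0.4453.
New steady-state concentration = 5.03 / 0.4453 = 11 μg/mL (concentration scales inversely with clearance).

11 μg/mL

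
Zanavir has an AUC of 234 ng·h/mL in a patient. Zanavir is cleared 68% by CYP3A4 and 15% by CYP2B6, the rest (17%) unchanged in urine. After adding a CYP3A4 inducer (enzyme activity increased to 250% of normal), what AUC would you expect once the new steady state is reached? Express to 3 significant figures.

The CYP3A4 pathway (68% of clearance) is boosted to 2.5× activity: 0.68 × 2.5 = 1.7.
CYP2B6 (15%) and the residual 17% are unaffected.
New clearance relative to baseline: 1.7 + 0.15 + 0.17 = 2.02.
With dosing unchanged, AUC scales as 1/CL: 234 / 2.02 = 116 ng·h/mL.

116 ng·h/mL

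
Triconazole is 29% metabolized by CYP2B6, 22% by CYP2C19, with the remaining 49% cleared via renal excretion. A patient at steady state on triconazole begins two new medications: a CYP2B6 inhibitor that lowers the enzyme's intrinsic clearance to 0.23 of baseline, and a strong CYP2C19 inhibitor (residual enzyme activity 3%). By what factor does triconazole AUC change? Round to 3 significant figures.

The CYP2B6 pathway (29% of clearance) is reduced to 0.23× activity: 0.29 × 0.23 = 0.0667.
The CYP2C19 pathway (22% of clearance) is reduced to 0.03× activity: 0.22 × 0.03 = 0.0066.
The remaining 49% of clearance is unaffected.
CL_new/CL_old = 0.0667 + 0.0066 + 0.49 = 0.5633.
AUC ∝ 1/CL: fold-change = 1 / 0.5633 = 1.78.

1.78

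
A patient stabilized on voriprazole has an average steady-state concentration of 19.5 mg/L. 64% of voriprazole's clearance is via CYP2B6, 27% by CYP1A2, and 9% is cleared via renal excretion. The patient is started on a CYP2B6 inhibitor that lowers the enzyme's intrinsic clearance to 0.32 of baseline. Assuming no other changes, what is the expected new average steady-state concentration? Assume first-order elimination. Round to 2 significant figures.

The CYP2B6 pathway (64% of clearance) falls to 0.32× activity: 0.64 × 0.32 = 0.2048.
CYP1A2 (27%) and the residual 9% are unaffected.
New clearance relative to baseline: 0.2048 + 0.27 + 0.09 = 0.5648.
With dosing unchanged, average steady-state concentration scales as 1/CL: 19.5 / 0.5648 = 35 mg/L.

35 mg/L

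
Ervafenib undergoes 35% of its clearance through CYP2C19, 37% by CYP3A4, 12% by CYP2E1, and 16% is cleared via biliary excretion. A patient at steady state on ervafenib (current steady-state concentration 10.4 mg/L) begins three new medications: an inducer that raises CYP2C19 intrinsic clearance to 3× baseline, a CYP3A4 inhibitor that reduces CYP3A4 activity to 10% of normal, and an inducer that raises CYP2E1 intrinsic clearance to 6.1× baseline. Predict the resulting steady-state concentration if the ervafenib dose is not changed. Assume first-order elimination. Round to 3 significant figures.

5.26 mg/L

CYP2C19: 0.35 × 3 = 1.05
CYP3A4: 0.37 × 0.1 = 0.037
CYP2E1: 0.12 × 6.1 = 0.732
Other: 0.16 (unchanged)
Relative clearance = 1.05 + 0.037 + 0.732 + 0.16 = 1.979.
Dividing the baseline by the relative clearance: 10.4 / 1.979 = 5.26 mg/L.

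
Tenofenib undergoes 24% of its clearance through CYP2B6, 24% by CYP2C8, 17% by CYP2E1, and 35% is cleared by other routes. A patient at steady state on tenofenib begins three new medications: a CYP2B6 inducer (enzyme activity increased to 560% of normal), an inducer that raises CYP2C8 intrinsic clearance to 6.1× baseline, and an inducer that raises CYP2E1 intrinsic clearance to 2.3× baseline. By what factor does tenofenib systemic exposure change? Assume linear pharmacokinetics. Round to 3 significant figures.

0.282

The CYP2B6 pathway (24% of clearance) rises to 5.6× activity: 0.24 × 5.6 = 1.344.
The CYP2C8 pathway (24% of clearance) rises to 6.1× activity: 0.24 × 6.1 = 1.464.
The CYP2E1 pathway (17% of clearance) rises to 2.3× activity: 0.17 × 2.3 = 0.391.
The remaining 35% of clearance is unaffected.
New clearance relative to baseline: 1.344 + 1.464 + 0.391 + 0.35 = 3.549.
Net systemic exposure ratio = 1 / 3.549 = 0.282.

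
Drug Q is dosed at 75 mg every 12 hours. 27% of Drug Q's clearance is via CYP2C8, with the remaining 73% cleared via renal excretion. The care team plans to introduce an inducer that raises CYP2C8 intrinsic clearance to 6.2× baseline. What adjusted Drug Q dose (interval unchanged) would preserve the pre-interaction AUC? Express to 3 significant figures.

The CYP2C8 pathway (27% of clearance) increases to 6.2× activity: 0.27 × 6.2 = 1.674.
The remaining 73% of clearance is unaffected.
New clearance relative to baseline: 1.674 + 0.73 = 2.404.
To maintain the same steady-state level, dose must scale with clearance: new dose = 75 × 2.404 = 180 mg.

180 mg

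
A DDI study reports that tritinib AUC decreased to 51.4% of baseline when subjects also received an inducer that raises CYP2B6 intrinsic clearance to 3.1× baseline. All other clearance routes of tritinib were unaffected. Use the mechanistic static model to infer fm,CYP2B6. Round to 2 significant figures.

Call the CYP2B6 fraction fm. After the interaction, CL_new/CL_old = fm × 3.1 + (1 − fm).
AUC ratio = 1 / (new CL fraction), so new CL fraction = 1 / 0.514 = 1.946.
fm × 3.1 + 1 − fm = 1.946  ⇒  fm × (3.1 − 1) = 0.9455  ⇒  fm = 0.45.

0.45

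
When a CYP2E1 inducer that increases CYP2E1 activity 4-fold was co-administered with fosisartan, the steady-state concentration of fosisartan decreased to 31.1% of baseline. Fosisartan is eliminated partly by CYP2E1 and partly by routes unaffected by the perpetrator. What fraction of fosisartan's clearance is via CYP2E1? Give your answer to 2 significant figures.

CL'/CL = 1 / 0.311 = 3.215
4·fm + (1 − fm) = 3.215
fm = (3.215 − 1) / (4 − 1) = 0.74

0.74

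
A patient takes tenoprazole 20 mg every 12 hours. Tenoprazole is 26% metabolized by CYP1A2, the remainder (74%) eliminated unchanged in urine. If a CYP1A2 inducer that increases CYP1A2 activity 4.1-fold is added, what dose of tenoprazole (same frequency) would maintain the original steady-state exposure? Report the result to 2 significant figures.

36 mg

The CYP1A2 pathway (26% of clearance) is boosted to 4.1× activity: 0.26 × 4.1 = 1.066.
The remaining 74% of clearance is unaffected.
CL_new/CL_old = 1.066 + 0.74 = 1.806.
To maintain the same steady-state level, dose must scale with clearance: new dose = 20 × 1.806 = 36 mg.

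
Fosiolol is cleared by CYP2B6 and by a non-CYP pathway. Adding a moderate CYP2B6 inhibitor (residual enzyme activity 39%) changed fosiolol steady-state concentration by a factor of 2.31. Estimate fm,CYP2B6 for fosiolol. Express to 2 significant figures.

0.93

CL'/CL = 1 / 2.31 = 0.4329
0.39·fm + (1 − fm) = 0.4329
fm = (0.4329 − 1) / (0.39 − 1) = 0.93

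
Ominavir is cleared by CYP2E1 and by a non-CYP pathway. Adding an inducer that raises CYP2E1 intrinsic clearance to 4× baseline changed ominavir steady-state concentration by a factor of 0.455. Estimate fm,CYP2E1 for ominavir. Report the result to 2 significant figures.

0.40

Call the CYP2E1 fraction fm. After the interaction, CL_new/CL_old = fm × 4 + (1 − fm).
Steady-state concentration ratio = 1 / (new CL fraction), so new CL fraction = 1 / 0.455 = 2.198.
fm × 4 + 1 − fm = 2.198  ⇒  fm × (4 − 1) = 1.198  ⇒  fm = 0.40.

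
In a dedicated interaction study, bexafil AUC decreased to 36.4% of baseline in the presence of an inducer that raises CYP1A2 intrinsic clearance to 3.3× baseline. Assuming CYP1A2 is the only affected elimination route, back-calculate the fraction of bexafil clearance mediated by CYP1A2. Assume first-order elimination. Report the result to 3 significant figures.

0.760

Call the CYP1A2 fraction fm. After the interaction, CL_new/CL_old = fm × 3.3 + (1 − fm).
AUC ratio = 1 / (new CL fraction), so new CL fraction = 1 / 0.364 = 2.747.
fm × 3.3 + 1 − fm = 2.747  ⇒  fm × (3.3 − 1) = 1.747  ⇒  fm = 0.760.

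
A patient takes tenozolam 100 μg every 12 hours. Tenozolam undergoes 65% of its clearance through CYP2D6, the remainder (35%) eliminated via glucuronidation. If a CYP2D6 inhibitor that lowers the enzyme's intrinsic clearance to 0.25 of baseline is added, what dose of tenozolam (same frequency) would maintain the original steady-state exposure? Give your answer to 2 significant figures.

51 μg

The CYP2D6 pathway (65% of clearance) drops to 0.25× activity: 0.65 × 0.25 = 0.1625.
The remaining 35% of clearance is unaffected.
Relative clearance = 0.1625 + 0.35 = 0.5125.
To maintain the same steady-state level, dose must scale with clearance: new dose = 100 × 0.5125 = 51 μg.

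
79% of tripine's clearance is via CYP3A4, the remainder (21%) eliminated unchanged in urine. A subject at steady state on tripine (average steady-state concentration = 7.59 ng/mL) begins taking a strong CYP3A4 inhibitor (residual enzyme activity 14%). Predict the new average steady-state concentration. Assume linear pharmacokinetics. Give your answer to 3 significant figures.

23.7 ng/mL

CYP3A4: 0.79 × 0.14 = 0.1106
Other: 0.21 (unchanged)
New clearance relative to baseline: 0.1106 + 0.21 = 0.3206.
With dosing unchanged, average steady-state concentration scales as 1/CL: 7.59 / 0.3206 = 23.7 ng/mL.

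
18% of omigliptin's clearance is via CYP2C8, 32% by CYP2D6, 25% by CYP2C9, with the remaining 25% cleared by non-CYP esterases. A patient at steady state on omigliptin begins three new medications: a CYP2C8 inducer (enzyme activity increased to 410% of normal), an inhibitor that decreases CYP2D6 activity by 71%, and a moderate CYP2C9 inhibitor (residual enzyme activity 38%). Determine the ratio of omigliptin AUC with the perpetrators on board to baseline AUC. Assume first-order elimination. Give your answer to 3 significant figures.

0.850

The CYP2C8 pathway (18% of clearance) is boosted to 4.1× activity: 0.18 × 4.1 = 0.738.
The CYP2D6 pathway (32% of clearance) drops to 0.29× activity: 0.32 × 0.29 = 0.0928.
The CYP2C9 pathway (25% of clearance) is reduced to 0.38× activity: 0.25 × 0.38 = 0.095.
The remaining 25% of clearance is unaffected.
Relative clearance = 0.738 + 0.0928 + 0.095 + 0.25 = 1.1758.
Because AUC varies inversely with clearance, the combined effect is 1 / 1.1758 = 0.850.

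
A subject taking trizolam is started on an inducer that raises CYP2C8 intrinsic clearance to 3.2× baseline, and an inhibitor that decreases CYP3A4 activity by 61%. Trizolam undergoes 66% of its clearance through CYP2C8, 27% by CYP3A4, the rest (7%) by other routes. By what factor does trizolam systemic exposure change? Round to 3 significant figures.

CYP2C8: 0.66 × 3.2 = 2.112
CYP3A4: 0.27 × 0.39 = 0.1053
Other: 0.07 (unchanged)
New clearance relative to baseline: 2.112 + 0.1053 + 0.07 = 2.2873.
Net systemic exposure ratio = 1 / 2.2873 = 0.437.

0.437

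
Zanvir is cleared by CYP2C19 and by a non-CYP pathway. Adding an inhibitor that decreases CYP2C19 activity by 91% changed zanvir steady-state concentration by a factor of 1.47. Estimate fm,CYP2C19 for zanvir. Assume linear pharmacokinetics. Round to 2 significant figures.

Let fm be the CYP2C19 fraction. New clearance relative to baseline = fm × 0.09 + (1 − fm).
Steady-state concentration ratio = 1 / (new CL fraction), so new CL fraction = 1 / 1.47 = 0.6803.
fm × 0.09 + 1 − fm = 0.6803  ⇒  fm × (0.09 − 1) = −0.3197  ⇒  fm = 0.35.

0.35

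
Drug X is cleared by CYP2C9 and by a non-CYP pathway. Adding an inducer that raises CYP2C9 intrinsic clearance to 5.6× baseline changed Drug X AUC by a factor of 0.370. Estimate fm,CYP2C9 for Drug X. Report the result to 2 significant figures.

0.37

Call the CYP2C9 fraction fm. After the interaction, CL_new/CL_old = fm × 5.6 + (1 − fm).
AUC ratio = 1 / (new CL fraction), so new CL fraction = 1 / 0.370 = 2.703.
fm × 5.6 + 1 − fm = 2.703  ⇒  fm × (5.6 − 1) = 1.703  ⇒  fm = 0.37.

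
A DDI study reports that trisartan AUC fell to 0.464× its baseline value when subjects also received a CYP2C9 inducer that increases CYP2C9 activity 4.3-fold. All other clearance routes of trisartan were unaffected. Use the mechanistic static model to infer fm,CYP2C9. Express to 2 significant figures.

Let fm be the CYP2C9 fraction. New clearance relative to baseline = fm × 4.3 + (1 − fm).
AUC ratio = 1 / (new CL fraction), so new CL fraction = 1 / 0.464 = 2.155.
fm × 4.3 + 1 − fm = 2.155  ⇒  fm × (4.3 − 1) = 1.155  ⇒  fm = 0.35.

0.35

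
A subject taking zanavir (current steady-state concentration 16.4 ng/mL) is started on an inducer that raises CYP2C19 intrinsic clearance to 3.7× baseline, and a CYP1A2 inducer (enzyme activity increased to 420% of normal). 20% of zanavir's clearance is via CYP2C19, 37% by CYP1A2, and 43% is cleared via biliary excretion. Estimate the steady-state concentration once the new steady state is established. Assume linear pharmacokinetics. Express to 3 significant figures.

6.02 ng/mL

The CYP2C19 pathway (20% of clearance) increases to 3.7× activity: 0.2 × 3.7 = 0.74.
The CYP1A2 pathway (37% of clearance) rises to 4.2× activity: 0.37 × 4.2 = 1.554.
Non-CYP routes (43%) are unchanged.
Relative clearance = 0.74 + 1.554 + 0.43 = 2.724.
Dividing the baseline by the relative clearance: 16.4 / 2.724 = 6.02 ng/mL.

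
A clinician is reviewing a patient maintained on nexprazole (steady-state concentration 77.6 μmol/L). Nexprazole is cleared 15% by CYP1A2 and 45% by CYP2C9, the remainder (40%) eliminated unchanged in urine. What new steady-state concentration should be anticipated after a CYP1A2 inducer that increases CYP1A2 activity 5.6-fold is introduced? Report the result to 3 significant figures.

45.9 μmol/L

The CYP1A2 pathway (15% of clearance) rises to 5.6× activity: 0.15 × 5.6 = 0.84.
CYP2C9 (45%) and the residual 40% are unaffected.
CL_new/CL_old = 0.84 + 0.45 + 0.4 = 1.69.
With dosing unchanged, steady-state concentration scales as 1/CL: 77.6 / 1.69 = 45.9 μmol/L.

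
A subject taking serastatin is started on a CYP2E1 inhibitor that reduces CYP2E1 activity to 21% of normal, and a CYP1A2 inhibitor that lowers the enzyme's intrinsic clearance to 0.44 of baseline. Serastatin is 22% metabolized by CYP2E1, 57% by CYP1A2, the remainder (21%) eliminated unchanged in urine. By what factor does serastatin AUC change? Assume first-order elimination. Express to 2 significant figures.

The CYP2E1 pathway (22% of clearance) falls to 0.21× activity: 0.22 × 0.21 = 0.0462.
The CYP1A2 pathway (57% of clearance) falls to 0.44× activity: 0.57 × 0.44 = 0.2508.
Non-CYP routes (21%) are unchanged.
New clearance relative to baseline: 0.0462 + 0.2508 + 0.21 = 0.507.
Net AUC ratio = 1 / 0.507 = 2.0.

2.0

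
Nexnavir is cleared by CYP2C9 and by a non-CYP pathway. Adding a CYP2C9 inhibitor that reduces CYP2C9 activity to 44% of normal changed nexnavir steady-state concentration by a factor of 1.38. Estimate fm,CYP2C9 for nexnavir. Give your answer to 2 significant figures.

CL'/CL = 1 / 1.38 = 0.7246
0.44·fm + (1 − fm) = 0.7246
fm = (0.7246 − 1) / (0.44 − 1) = 0.49

0.49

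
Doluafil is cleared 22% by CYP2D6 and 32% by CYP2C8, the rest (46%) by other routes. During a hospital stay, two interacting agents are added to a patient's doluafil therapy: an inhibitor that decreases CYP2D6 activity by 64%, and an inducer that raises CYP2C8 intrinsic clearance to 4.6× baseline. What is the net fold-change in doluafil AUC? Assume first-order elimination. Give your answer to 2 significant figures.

The CYP2D6 pathway (22% of clearance) drops to 0.36× activity: 0.22 × 0.36 = 0.0792.
The CYP2C8 pathway (32% of clearance) rises to 4.6× activity: 0.32 × 4.6 = 1.472.
Non-CYP routes (46%) are unchanged.
Relative clearance = 0.0792 + 1.472 + 0.46 = 2.0112.
Because AUC varies inversely with clearance, the combined effect is 1 / 2.0112 = 0.50.

0.50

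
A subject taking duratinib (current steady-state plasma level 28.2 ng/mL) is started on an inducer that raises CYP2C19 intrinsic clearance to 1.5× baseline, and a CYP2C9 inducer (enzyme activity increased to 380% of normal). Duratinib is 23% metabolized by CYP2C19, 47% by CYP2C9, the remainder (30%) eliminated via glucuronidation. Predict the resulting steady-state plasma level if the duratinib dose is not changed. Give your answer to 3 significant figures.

11.6 ng/mL

The CYP2C19 pathway (23% of clearance) is boosted to 1.5× activity: 0.23 × 1.5 = 0.345.
The CYP2C9 pathway (47% of clearance) rises to 3.8× activity: 0.47 × 3.8 = 1.786.
The remaining 30% of clearance is unaffected.
CL_new/CL_old = 0.345 + 1.786 + 0.3 = 2.431.
Steady-state plasma level ∝ 1/CL: new value = 28.2 / 2.431 = 11.6 ng/mL.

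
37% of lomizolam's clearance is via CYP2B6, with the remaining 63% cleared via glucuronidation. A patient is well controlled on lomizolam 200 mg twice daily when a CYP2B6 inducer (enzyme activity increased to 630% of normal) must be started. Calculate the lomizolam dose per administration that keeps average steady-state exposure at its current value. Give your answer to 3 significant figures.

The CYP2B6 pathway (37% of clearance) increases to 6.3× activity: 0.37 × 6.3 = 2.331.
The remaining 63% of clearance is unaffected.
Relative clearance = 2.331 + 0.63 = 2.961.
To maintain the same steady-state level, dose must scale with clearance: new dose = 200 × 2.961 = 592 mg.

592 mg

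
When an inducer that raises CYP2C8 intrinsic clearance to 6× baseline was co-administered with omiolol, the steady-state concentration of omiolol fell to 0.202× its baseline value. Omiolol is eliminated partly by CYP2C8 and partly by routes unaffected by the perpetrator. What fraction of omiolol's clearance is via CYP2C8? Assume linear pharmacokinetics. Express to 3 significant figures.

Call the CYP2C8 fraction fm. After the interaction, CL_new/CL_old = fm × 6 + (1 − fm).
Steady-state concentration ratio = 1 / (new CL fraction), so new CL fraction = 1 / 0.202 = 4.95.
fm × 6 + 1 − fm = 4.95  ⇒  fm × (6 − 1) = 3.95  ⇒  fm = 0.790.

0.790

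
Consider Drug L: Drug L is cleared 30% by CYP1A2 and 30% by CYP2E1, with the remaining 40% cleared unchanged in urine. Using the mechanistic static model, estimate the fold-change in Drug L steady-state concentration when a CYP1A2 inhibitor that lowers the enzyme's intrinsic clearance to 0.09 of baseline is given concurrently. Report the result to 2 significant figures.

1.4

CYP1A2: 0.3 × 0.09 = 0.027
CYP2E1: 0.3 (unchanged)
Other: 0.4 (unchanged)
Relative clearance = 0.027 + 0.3 + 0.4 = 0.727.
Since steady-state concentration ∝ 1/CL, the ratio is 1 / 0.727 = 1.4.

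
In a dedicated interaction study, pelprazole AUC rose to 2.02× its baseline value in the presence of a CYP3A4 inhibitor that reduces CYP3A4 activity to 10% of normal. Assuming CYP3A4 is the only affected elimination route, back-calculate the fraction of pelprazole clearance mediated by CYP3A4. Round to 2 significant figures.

Let fm be the CYP3A4 fraction. New clearance relative to baseline = fm × 0.1 + (1 − fm).
AUC ratio = 1 / (new CL fraction), so new CL fraction = 1 / 2.02 = 0.495.
fm × 0.1 + 1 − fm = 0.495  ⇒  fm × (0.1 − 1) = −0.505  ⇒  fm = 0.56.

0.56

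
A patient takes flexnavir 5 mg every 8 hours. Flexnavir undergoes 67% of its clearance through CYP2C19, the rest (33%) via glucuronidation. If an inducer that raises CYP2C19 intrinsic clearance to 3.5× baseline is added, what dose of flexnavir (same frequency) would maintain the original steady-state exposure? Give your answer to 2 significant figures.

CYP2C19: 0.67 × 3.5 = 2.345
Other: 0.33 (unchanged)
CL_new/CL_old = 2.345 + 0.33 = 2.675.
To maintain the same steady-state level, dose must scale with clearance: new dose = 5 × 2.675 = 13 mg.

13 mg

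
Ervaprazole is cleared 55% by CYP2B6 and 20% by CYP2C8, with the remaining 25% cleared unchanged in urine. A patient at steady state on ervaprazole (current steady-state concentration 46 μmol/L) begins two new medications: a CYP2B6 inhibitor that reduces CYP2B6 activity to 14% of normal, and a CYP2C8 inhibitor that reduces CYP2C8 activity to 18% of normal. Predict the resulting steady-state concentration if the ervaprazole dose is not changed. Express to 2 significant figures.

The CYP2B6 pathway (55% of clearance) is reduced to 0.14× activity: 0.55 × 0.14 = 0.077.
The CYP2C8 pathway (20% of clearance) falls to 0.18× activity: 0.2 × 0.18 = 0.036.
The remaining 25% of clearance is unaffected.
CL_new/CL_old = 0.077 + 0.036 + 0.25 = 0.363.
Dividing the baseline by the relative clearance: 46 / 0.363 = 1.3 × 10² μmol/L.

1.3 × 10² μmol/L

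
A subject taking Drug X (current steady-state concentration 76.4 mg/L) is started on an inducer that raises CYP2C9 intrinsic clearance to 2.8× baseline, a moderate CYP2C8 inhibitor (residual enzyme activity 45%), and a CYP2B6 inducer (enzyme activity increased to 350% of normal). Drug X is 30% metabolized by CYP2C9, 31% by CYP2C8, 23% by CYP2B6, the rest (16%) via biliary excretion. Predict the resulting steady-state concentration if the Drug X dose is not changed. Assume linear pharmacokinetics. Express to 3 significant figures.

The CYP2C9 pathway (30% of clearance) is boosted to 2.8× activity: 0.3 × 2.8 = 0.84.
The CYP2C8 pathway (31% of clearance) is reduced to 0.45× activity: 0.31 × 0.45 = 0.1395.
The CYP2B6 pathway (23% of clearance) increases to 3.5× activity: 0.23 × 3.5 = 0.805.
The remaining 16% of clearance is unaffected.
Relative clearance = 0.84 + 0.1395 + 0.805 + 0.16 = 1.9445.
Dividing the baseline by the relative clearance: 76.4 / 1.9445 = 39.3 mg/L.

39.3 mg/L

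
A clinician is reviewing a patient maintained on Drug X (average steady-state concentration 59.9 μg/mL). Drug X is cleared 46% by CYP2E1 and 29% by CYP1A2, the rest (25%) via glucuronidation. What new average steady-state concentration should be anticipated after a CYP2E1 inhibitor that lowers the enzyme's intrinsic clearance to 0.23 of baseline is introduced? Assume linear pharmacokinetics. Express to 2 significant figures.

93 μg/mL

The CYP2E1 pathway (46% of clearance) drops to 0.23× activity: 0.46 × 0.23 = 0.1058.
CYP1A2 (29%) and the residual 25% are unaffected.
Relative clearance = 0.1058 + 0.29 + 0.25 = 0.6458.
Average steady-state concentration ∝ 1/CL, so new value = 59.9 / 0.6458 = 93 μg/mL.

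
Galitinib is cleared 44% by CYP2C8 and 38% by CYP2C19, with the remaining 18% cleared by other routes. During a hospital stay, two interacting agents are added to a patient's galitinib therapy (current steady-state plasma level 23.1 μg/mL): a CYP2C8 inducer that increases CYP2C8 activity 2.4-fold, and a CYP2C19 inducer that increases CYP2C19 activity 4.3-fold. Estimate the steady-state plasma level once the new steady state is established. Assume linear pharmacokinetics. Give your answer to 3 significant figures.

8.05 μg/mL

CYP2C8: 0.44 × 2.4 = 1.056
CYP2C19: 0.38 × 4.3 = 1.634
Other: 0.18 (unchanged)
Relative clearance = 1.056 + 1.634 + 0.18 = 2.87.
Dividing the baseline by the relative clearance: 23.1 / 2.87 = 8.05 μg/mL.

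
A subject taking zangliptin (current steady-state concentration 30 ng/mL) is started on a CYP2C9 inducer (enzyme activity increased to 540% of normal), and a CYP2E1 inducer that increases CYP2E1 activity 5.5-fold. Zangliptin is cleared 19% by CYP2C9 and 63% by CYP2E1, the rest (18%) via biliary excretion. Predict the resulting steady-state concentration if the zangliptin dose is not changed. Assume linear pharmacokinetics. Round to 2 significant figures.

6.4 ng/mL

The CYP2C9 pathway (19% of clearance) rises to 5.4× activity: 0.19 × 5.4 = 1.026.
The CYP2E1 pathway (63% of clearance) is boosted to 5.5× activity: 0.63 × 5.5 = 3.465.
The remaining 18% of clearance is unaffected.
CL_new/CL_old = 1.026 + 3.465 + 0.18 = 4.671.
Steady-state concentration ∝ 1/CL: new value = 30 / 4.671 = 6.4 ng/mL.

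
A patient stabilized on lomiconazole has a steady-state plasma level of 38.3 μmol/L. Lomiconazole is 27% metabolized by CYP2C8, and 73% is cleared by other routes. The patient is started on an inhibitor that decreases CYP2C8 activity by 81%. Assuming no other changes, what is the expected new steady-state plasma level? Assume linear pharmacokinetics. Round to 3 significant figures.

The CYP2C8 pathway (27% of clearance) falls to 0.19× activity: 0.27 × 0.19 = 0.0513.
Non-CYP routes (73%) are unchanged.
CL_new/CL_old = 0.0513 + 0.73 = 0.7813.
With dosing unchanged, steady-state plasma level scales as 1/CL: 38.3 / 0.7813 = 49.0 μmol/L.

49.0 μmol/L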